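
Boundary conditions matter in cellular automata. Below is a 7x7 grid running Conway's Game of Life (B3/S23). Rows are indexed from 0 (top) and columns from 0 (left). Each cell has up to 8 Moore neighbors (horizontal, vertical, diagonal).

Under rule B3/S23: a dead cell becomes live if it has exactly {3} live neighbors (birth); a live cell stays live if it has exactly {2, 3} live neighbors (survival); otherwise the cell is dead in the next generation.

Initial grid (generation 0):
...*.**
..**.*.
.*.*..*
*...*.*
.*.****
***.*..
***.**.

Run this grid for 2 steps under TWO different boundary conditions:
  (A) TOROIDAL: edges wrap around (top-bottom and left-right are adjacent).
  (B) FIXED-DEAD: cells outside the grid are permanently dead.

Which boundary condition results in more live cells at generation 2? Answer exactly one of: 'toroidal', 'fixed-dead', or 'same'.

Under TOROIDAL boundary, generation 2:
......*
***.*..
.*..*.*
*.*....
.......
.......
.......
Population = 10

Under FIXED-DEAD boundary, generation 2:
..**.**
...*.*.
**..***
***..**
.....**
......*
.....*.
Population = 20

Comparison: toroidal=10, fixed-dead=20 -> fixed-dead

Answer: fixed-dead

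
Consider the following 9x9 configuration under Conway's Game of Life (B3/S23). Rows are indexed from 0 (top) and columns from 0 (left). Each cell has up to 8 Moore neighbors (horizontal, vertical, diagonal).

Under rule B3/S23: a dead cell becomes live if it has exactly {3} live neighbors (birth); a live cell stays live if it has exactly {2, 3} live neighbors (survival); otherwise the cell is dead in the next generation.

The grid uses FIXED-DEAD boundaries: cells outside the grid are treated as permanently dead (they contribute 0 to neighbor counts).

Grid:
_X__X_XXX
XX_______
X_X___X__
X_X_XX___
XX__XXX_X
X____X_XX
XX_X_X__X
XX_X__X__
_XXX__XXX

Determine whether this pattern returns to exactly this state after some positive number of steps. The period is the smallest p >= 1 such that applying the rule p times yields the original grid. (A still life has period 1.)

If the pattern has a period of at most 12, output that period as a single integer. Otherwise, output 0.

Simulating and comparing each generation to the original:
Gen 0 (original, given above): 39 live cells
Gen 1: 31 live cells, differs from original
Gen 2: 33 live cells, differs from original
Gen 3: 34 live cells, differs from original
Gen 4: 21 live cells, differs from original
Gen 5: 17 live cells, differs from original
Gen 6: 17 live cells, differs from original
Gen 7: 14 live cells, differs from original
Gen 8: 13 live cells, differs from original
Gen 9: 12 live cells, differs from original
Gen 10: 15 live cells, differs from original
Gen 11: 15 live cells, differs from original
Gen 12: 15 live cells, differs from original
No period found within 12 steps.

Answer: 0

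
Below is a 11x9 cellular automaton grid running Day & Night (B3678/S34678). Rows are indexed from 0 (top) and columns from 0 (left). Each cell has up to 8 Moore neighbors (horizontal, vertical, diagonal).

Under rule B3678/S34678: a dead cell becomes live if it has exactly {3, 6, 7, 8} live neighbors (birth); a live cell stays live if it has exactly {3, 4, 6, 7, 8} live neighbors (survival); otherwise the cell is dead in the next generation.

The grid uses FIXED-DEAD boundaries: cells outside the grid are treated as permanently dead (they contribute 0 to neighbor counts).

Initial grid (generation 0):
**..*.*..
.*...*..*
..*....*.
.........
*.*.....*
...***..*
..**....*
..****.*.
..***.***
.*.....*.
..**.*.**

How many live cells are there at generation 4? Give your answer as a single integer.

Simulating step by step:
Generation 0 (given above): 37 live cells
Generation 1: 30 live cells
.....*...
***...**.
.........
.*.......
...**....
.*.**..*.
..***.**.
.*.*.*.*.
.**.*.***
.....*...
......*..
Generation 2: 22 live cells
.*....*..
.........
*.*......
.........
...**....
...*..*..
.*....***
.**..**..
..***.**.
.....*...
.........
Generation 3: 21 live cells
.........
.*.......
.........
...*.....
.........
..*.**...
......**.
.**.**.**
.****.*..
...**.*..
.........
Generation 4: 19 live cells
.........
.........
.........
.........
...**....
......*..
.**...***
.**.**.*.
.*.*.**..
...**....
.........
Population at generation 4: 19

Answer: 19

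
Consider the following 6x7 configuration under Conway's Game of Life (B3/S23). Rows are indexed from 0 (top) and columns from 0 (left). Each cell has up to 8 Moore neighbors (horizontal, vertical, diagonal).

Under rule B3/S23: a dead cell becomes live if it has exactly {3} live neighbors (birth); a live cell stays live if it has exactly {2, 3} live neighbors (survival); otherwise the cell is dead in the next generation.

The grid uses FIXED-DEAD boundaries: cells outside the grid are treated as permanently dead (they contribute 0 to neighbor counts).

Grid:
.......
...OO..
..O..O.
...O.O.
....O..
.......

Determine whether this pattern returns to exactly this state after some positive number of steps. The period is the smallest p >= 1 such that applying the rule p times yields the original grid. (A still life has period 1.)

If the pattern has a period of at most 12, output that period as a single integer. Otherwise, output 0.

Simulating and comparing each generation to the original:
Gen 0 (original, given above): 7 live cells
Gen 1: 7 live cells, MATCHES original -> period = 1

Answer: 1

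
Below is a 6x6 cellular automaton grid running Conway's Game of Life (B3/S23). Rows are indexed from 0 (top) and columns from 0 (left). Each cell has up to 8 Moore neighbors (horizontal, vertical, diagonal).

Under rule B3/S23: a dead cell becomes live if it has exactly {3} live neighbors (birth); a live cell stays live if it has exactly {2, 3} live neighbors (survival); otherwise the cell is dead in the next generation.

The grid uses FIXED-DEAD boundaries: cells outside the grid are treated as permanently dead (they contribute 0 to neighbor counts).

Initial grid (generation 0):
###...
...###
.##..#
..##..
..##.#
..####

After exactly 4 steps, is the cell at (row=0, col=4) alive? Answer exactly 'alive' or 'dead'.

Answer: dead

Derivation:
Simulating step by step:
Generation 0 (given above): 18 live cells
Generation 1: 14 live cells
.####.
#..###
.#...#
......
.#...#
..#..#
Generation 2: 6 live cells
.##..#
#....#
.....#
......
......
......
Generation 3: 4 live cells
.#....
.#..##
......
......
......
......
Generation 4: 0 live cells
......
......
......
......
......
......

Cell (0,4) at generation 4: 0 -> dead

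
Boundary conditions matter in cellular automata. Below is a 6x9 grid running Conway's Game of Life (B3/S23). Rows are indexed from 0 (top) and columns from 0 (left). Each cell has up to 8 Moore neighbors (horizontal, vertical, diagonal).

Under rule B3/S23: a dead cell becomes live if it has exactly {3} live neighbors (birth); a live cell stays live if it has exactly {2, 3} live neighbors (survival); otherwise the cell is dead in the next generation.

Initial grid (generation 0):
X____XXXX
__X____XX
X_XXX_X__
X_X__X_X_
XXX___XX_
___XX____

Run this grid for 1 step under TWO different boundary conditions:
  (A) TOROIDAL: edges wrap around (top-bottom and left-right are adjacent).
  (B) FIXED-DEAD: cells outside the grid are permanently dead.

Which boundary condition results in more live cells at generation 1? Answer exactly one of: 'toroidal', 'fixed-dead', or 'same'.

Answer: toroidal

Derivation:
Under TOROIDAL boundary, generation 1:
X__XXXX__
__X_X____
X_X_XXX__
X___XX_X_
X_X_XXXX_
__XXX____
Population = 25

Under FIXED-DEAD boundary, generation 1:
______X_X
__X_X___X
__X_XXX_X
X___XX_X_
X_X_XXXX_
_XXX_____
Population = 23

Comparison: toroidal=25, fixed-dead=23 -> toroidal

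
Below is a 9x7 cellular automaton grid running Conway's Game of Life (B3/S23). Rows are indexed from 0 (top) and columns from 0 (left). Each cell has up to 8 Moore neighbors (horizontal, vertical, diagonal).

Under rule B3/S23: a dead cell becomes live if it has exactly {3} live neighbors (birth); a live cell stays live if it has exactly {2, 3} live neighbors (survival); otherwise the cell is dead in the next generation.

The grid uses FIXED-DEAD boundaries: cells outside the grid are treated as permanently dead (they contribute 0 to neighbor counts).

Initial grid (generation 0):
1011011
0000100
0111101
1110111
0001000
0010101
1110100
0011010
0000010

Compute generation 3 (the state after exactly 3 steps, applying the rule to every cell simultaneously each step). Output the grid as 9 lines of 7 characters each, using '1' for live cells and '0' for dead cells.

Answer: 0000110
0000101
0000100
0000000
0000001
0001110
0010010
0011000
0001100

Derivation:
Simulating step by step:
Generation 0 (given above): 29 live cells
Generation 1: 17 live cells
0001110
0000001
1000001
1000001
0000001
0010110
0000100
0011010
0000100
Generation 2: 17 live cells
0000110
0000101
0000011
0000011
0000001
0001110
0010000
0001010
0001100
Generation 3: 15 live cells
(generation 3 grid is the final answer)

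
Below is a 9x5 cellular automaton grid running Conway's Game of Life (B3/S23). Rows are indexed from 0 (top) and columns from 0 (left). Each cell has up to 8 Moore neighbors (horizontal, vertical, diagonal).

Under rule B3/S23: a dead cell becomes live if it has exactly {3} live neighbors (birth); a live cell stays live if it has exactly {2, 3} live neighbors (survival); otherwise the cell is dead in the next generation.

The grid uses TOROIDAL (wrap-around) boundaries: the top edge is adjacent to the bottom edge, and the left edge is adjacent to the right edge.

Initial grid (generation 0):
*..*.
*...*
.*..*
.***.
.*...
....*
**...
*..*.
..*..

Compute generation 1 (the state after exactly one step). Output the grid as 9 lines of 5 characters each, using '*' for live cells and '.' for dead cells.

Simulating step by step:
Generation 0 (given above): 16 live cells
Generation 1: 21 live cells
(generation 1 grid is the final answer)

Answer: **.*.
.*.*.
.*..*
.*.*.
**.*.
.*...
**...
*.*.*
.***.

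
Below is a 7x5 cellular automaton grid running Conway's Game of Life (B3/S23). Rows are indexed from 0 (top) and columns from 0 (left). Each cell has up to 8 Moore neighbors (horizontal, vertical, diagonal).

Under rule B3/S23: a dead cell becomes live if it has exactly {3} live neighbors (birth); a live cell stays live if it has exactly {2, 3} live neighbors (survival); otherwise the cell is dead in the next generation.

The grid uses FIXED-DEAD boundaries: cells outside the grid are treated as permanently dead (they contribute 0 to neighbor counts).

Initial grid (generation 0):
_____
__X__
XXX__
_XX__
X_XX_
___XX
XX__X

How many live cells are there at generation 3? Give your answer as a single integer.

Simulating step by step:
Generation 0 (given above): 14 live cells
Generation 1: 8 live cells
_____
__X__
X__X_
_____
____X
X___X
___XX
Generation 2: 3 live cells
_____
_____
_____
_____
_____
____X
___XX
Generation 3: 4 live cells
_____
_____
_____
_____
_____
___XX
___XX
Population at generation 3: 4

Answer: 4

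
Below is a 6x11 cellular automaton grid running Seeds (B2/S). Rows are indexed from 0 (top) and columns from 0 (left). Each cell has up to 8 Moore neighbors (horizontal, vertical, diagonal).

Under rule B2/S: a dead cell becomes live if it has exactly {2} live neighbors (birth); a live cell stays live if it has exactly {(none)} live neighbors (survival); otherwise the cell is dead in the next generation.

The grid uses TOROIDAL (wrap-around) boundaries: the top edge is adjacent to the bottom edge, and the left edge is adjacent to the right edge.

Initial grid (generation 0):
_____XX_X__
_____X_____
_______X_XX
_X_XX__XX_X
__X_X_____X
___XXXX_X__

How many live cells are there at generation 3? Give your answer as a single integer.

Answer: 15

Derivation:
Simulating step by step:
Generation 0 (given above): 21 live cells
Generation 1: 11 live cells
___X_____X_
____X_____X
__XX_X_____
_____XX____
_X_________
__X________
Generation 2: 12 live cells
__X_X_____X
_____X___X_
___________
_X_X_______
__X__XX____
_X_X_______
Generation 3: 15 live cells
XX___X___X_
___XX_____X
__X_X______
____XXX____
X__________
X_____X____
Population at generation 3: 15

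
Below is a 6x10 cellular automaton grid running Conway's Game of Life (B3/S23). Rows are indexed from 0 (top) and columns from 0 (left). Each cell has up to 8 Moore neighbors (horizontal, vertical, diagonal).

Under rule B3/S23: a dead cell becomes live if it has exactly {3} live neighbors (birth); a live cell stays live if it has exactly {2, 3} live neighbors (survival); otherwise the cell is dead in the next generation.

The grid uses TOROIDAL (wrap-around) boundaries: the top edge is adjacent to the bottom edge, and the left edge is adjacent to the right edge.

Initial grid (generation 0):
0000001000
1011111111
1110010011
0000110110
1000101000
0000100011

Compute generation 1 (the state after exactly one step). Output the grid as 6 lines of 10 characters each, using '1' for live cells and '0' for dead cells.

Answer: 1000001000
0011100000
0010000000
0001100110
0001101000
0000000101

Derivation:
Simulating step by step:
Generation 0 (given above): 26 live cells
Generation 1: 15 live cells
(generation 1 grid is the final answer)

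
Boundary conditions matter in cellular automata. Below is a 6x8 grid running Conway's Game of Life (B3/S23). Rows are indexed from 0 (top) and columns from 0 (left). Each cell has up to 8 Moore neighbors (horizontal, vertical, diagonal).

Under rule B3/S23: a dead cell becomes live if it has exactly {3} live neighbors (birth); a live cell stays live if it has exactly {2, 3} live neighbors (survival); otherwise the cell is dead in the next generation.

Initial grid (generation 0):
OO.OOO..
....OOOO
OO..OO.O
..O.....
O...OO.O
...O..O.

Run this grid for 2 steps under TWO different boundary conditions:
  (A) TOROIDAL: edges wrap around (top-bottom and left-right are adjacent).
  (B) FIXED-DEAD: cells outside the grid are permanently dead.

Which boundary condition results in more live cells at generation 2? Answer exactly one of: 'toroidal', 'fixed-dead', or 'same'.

Answer: toroidal

Derivation:
Under TOROIDAL boundary, generation 2:
........
....O..O
OO.OO...
........
.....OOO
OO....O.
Population = 12

Under FIXED-DEAD boundary, generation 2:
........
..O.O...
.O.OO...
......O.
...O..O.
...O..O.
Population = 10

Comparison: toroidal=12, fixed-dead=10 -> toroidal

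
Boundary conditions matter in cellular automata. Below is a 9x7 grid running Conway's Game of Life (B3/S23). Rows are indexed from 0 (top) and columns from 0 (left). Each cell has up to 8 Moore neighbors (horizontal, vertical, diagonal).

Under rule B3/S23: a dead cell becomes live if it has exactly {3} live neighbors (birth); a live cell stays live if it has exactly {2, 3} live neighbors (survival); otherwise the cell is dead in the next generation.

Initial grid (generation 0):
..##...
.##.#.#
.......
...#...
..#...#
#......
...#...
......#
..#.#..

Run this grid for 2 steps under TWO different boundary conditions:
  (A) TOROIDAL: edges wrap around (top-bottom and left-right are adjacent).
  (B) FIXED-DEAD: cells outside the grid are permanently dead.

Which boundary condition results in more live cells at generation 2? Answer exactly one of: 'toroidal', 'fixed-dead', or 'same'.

Under TOROIDAL boundary, generation 2:
.###...
.##.#..
.###...
.......
.......
.......
.......
.......
...##..
Population = 11

Under FIXED-DEAD boundary, generation 2:
.#.#...
.......
.###...
.......
.......
.......
.......
.......
.......
Population = 5

Comparison: toroidal=11, fixed-dead=5 -> toroidal

Answer: toroidal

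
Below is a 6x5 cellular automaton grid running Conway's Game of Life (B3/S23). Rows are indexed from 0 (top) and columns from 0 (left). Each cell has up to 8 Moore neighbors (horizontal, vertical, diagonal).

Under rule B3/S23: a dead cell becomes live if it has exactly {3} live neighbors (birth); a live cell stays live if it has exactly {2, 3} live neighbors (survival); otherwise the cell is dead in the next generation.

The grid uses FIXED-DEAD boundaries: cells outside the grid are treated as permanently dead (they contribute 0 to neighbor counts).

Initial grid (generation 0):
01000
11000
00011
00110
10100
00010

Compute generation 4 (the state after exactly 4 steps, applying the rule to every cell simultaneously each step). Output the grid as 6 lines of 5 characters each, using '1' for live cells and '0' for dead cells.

Simulating step by step:
Generation 0 (given above): 10 live cells
Generation 1: 13 live cells
11000
11100
01011
01101
01100
00000
Generation 2: 9 live cells
10100
00010
00001
10001
01110
00000
Generation 3: 10 live cells
00000
00010
00011
01101
01110
00100
Generation 4: 8 live cells
(generation 4 grid is the final answer)

Answer: 00000
00011
00001
01001
00000
01110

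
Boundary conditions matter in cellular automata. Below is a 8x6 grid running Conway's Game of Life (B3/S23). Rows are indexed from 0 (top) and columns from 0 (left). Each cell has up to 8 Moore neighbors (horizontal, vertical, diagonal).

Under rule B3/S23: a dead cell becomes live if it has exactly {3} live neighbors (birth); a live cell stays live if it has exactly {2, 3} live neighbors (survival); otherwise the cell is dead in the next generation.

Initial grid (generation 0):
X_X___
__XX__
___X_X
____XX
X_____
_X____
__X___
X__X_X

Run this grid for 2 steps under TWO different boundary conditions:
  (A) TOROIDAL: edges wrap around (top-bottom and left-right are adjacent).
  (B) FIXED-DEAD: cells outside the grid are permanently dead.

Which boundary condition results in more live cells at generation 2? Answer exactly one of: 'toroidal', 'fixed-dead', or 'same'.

Answer: fixed-dead

Derivation:
Under TOROIDAL boundary, generation 2:
______
______
______
_X_X__
_X__X_
__X__X
___X_X
______
Population = 8

Under FIXED-DEAD boundary, generation 2:
_X__X_
______
_X___X
___XXX
______
_XX___
_XX___
______
Population = 11

Comparison: toroidal=8, fixed-dead=11 -> fixed-dead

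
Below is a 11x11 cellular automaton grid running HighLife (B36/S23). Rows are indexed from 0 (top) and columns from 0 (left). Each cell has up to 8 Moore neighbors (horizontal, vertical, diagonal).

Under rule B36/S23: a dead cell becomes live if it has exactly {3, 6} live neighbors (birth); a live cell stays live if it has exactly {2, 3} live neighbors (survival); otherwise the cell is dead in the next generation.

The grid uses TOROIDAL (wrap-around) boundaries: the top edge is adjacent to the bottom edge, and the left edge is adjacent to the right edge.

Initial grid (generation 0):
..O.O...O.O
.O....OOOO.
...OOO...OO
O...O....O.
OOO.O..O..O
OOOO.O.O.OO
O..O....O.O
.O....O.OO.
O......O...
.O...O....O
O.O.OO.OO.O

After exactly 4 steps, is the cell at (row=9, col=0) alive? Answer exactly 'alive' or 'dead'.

Simulating step by step:
Generation 0 (given above): 51 live cells
Generation 1: 52 live cells
..O.O..O.OO
O.O...OO...
O..OOOOO...
..O.....OOO
....OOO....
......OO...
...OO.O..O.
.O......OO.
OO....OOOOO
.O..OO.OOOO
..O.OOOOO.O
Generation 2: 43 live cells
O.O.O.O..OO
O.O........
O.OOOO...O.
.....O..OOO
.....OO.OO.
...O.O.O...
.....OO..O.
.OO..OO....
.OO..OO....
OOOOO......
.OO........
Generation 3: 37 live cells
OOO.......O
OOOO.....OO
O.OOOO..OO.
...O...O...
.....O....O
......OO.O.
..O....O...
.OO.O..O...
......O....
O...OO.....
...OOO.....
Generation 4: 36 live cells
.........O.
........O..
O.......OO.
..OO.OO.OOO
.......OO..
......OOO..
.OOO...O...
.OOO..OO...
.O.OO.O....
...O..O....
..OO.O....O

Cell (9,0) at generation 4: 0 -> dead

Answer: dead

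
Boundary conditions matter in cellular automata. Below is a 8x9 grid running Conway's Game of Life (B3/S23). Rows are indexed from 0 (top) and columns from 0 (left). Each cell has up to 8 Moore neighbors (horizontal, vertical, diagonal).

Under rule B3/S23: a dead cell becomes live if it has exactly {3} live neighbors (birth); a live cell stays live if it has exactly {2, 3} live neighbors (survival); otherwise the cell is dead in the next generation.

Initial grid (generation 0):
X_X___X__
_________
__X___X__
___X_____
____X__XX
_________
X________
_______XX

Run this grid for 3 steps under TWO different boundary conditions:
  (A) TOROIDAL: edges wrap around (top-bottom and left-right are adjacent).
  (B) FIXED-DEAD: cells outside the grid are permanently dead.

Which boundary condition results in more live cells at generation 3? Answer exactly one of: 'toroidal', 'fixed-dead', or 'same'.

Under TOROIDAL boundary, generation 3:
_________
_________
_________
_________
_________
_________
_________
_________
Population = 0

Under FIXED-DEAD boundary, generation 3:
_________
_________
_________
_________
_________
_________
_________
_________
Population = 0

Comparison: toroidal=0, fixed-dead=0 -> same

Answer: same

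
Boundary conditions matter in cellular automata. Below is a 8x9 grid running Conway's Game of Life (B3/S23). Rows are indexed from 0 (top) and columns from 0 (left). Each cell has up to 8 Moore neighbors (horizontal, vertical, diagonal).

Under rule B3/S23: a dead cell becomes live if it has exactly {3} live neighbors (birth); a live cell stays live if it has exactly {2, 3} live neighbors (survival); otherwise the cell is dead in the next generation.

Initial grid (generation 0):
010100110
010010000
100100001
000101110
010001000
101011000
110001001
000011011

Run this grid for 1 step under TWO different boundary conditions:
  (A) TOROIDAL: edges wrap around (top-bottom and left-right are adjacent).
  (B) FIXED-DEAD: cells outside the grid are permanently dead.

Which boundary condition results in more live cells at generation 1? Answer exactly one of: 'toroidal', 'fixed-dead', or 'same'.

Answer: toroidal

Derivation:
Under TOROIDAL boundary, generation 1:
101100111
010110011
101101111
101001111
011100000
001011101
010100010
011011000
Population = 39

Under FIXED-DEAD boundary, generation 1:
001000000
110110010
001101110
001001110
011100000
101011100
110100011
000011111
Population = 33

Comparison: toroidal=39, fixed-dead=33 -> toroidal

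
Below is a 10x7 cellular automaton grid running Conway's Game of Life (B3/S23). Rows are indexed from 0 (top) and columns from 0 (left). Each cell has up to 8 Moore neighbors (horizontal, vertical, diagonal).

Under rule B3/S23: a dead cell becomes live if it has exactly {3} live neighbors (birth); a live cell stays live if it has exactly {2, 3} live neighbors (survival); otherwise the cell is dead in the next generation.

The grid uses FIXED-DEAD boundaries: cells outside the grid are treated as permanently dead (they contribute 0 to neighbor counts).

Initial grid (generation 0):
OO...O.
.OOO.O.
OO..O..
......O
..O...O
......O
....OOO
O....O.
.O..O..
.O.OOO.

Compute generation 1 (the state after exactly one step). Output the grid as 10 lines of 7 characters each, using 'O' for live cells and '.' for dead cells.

Simulating step by step:
Generation 0 (given above): 25 live cells
Generation 1: 26 live cells
(generation 1 grid is the final answer)

Answer: OO..O..
...O.O.
OO.OOO.
.O...O.
.....OO
......O
....O.O
......O
OOOO...
..OOOO.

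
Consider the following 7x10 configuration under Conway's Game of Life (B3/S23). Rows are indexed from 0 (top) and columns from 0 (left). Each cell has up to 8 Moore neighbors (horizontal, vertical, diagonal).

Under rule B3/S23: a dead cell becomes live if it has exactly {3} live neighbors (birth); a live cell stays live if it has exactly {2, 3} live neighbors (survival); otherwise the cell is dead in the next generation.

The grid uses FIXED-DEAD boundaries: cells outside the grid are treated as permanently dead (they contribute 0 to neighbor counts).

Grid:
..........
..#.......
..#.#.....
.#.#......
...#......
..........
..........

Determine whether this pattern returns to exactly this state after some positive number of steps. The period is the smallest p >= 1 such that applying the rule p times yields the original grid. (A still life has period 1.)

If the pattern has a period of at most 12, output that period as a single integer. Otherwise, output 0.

Answer: 2

Derivation:
Simulating and comparing each generation to the original:
Gen 0 (original, given above): 6 live cells
Gen 1: 6 live cells, differs from original
Gen 2: 6 live cells, MATCHES original -> period = 2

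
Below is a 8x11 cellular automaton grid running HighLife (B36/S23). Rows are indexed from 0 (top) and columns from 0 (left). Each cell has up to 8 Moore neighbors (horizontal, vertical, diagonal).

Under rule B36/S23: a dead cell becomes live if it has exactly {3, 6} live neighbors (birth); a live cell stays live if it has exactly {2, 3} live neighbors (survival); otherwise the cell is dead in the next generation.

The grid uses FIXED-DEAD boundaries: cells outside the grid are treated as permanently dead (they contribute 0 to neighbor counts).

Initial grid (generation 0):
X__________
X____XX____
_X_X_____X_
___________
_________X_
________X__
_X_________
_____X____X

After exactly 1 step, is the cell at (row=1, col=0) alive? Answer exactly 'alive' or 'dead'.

Answer: alive

Derivation:
Simulating step by step:
Generation 0 (given above): 12 live cells
Generation 1: 2 live cells
___________
XX_________
___________
___________
___________
___________
___________
___________

Cell (1,0) at generation 1: 1 -> alive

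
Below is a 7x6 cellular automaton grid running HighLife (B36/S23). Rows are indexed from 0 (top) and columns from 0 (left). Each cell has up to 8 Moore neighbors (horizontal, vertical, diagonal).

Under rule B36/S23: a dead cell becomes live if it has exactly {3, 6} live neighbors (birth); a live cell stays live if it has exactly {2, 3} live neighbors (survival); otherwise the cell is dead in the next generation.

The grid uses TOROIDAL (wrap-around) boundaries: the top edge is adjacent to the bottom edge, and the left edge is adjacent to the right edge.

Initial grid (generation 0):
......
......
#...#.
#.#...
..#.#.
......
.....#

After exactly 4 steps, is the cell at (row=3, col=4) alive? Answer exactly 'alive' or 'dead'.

Simulating step by step:
Generation 0 (given above): 7 live cells
Generation 1: 4 live cells
......
......
.#...#
......
.#.#..
......
......
Generation 2: 2 live cells
......
......
......
#.#...
......
......
......
Generation 3: 0 live cells
......
......
......
......
......
......
......
Generation 4: 0 live cells
......
......
......
......
......
......
......

Cell (3,4) at generation 4: 0 -> dead

Answer: dead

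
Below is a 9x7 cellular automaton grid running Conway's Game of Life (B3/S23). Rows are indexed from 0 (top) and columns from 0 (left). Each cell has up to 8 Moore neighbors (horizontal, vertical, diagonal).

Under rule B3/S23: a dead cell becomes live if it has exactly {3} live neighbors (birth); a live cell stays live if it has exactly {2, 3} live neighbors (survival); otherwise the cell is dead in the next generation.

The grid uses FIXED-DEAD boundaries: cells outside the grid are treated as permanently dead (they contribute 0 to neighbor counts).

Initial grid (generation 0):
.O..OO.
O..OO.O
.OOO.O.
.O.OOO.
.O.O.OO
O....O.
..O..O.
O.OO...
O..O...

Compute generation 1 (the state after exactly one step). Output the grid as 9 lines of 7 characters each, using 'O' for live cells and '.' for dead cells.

Simulating step by step:
Generation 0 (given above): 28 live cells
Generation 1: 26 live cells
(generation 1 grid is the final answer)

Answer: ...OOO.
O.....O
OO....O
OO.....
OO.O..O
.OO..O.
..OOO..
..OOO..
.OOO...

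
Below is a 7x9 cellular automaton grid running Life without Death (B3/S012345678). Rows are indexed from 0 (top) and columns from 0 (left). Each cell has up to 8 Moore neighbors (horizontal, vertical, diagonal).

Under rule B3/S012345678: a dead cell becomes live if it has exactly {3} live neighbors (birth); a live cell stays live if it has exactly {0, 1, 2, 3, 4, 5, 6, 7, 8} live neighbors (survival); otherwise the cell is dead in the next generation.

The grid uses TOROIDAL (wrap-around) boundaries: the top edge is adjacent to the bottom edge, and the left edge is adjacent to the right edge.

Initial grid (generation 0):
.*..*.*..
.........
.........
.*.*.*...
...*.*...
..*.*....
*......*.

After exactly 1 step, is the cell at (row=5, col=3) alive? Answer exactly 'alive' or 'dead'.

Answer: alive

Derivation:
Simulating step by step:
Generation 0 (given above): 12 live cells
Generation 1: 17 live cells
.*..*.*..
.........
.........
.***.*...
...*.*...
..***....
**.*.*.*.

Cell (5,3) at generation 1: 1 -> alive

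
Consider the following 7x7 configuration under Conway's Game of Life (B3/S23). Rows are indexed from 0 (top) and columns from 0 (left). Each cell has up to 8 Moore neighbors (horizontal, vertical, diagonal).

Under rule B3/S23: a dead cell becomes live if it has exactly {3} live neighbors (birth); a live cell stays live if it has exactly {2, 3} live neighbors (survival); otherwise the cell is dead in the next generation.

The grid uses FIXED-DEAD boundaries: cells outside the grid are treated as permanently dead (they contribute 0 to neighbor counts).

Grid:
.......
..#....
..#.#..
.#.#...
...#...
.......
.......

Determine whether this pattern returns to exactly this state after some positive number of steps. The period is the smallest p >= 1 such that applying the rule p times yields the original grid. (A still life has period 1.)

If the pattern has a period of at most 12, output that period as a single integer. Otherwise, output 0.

Simulating and comparing each generation to the original:
Gen 0 (original, given above): 6 live cells
Gen 1: 6 live cells, differs from original
Gen 2: 6 live cells, MATCHES original -> period = 2

Answer: 2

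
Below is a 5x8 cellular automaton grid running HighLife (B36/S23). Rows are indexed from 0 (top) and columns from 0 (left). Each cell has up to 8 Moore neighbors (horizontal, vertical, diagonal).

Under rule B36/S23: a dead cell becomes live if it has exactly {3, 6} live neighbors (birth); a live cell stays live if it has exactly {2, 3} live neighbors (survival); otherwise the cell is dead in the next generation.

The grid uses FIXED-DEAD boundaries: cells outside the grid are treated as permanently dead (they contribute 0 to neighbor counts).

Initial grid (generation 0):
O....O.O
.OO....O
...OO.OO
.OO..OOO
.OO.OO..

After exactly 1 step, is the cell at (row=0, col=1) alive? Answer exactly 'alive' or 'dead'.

Answer: alive

Derivation:
Simulating step by step:
Generation 0 (given above): 19 live cells
Generation 1: 17 live cells
.O....O.
.OOOOO.O
...OO...
.O.....O
.OOOOO..

Cell (0,1) at generation 1: 1 -> alive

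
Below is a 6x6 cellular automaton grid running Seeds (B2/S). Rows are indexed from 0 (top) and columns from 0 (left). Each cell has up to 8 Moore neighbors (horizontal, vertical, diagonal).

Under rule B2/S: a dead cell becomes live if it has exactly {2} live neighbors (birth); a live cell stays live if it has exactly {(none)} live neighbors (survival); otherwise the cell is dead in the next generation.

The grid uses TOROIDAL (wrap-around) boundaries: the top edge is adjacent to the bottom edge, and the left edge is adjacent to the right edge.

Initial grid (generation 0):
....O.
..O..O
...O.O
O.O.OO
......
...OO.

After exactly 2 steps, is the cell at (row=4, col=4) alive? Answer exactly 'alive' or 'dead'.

Answer: dead

Derivation:
Simulating step by step:
Generation 0 (given above): 11 live cells
Generation 1: 7 live cells
..O...
O.....
......
.O....
OOO...
.....O
Generation 2: 8 live cells
OO...O
.O....
OO....
......
.....O
...O..

Cell (4,4) at generation 2: 0 -> dead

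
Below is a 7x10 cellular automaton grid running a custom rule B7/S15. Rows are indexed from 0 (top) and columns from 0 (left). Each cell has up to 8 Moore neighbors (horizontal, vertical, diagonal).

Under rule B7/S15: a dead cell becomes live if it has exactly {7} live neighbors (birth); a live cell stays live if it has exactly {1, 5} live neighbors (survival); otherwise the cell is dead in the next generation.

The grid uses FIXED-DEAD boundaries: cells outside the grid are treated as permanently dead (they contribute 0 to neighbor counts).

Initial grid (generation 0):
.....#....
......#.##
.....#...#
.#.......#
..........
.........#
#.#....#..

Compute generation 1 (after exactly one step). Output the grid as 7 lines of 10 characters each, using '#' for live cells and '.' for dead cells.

Simulating step by step:
Generation 0 (given above): 12 live cells
Generation 1: 3 live cells
(generation 1 grid is the final answer)

Answer: .....#....
..........
.....#....
.........#
..........
..........
..........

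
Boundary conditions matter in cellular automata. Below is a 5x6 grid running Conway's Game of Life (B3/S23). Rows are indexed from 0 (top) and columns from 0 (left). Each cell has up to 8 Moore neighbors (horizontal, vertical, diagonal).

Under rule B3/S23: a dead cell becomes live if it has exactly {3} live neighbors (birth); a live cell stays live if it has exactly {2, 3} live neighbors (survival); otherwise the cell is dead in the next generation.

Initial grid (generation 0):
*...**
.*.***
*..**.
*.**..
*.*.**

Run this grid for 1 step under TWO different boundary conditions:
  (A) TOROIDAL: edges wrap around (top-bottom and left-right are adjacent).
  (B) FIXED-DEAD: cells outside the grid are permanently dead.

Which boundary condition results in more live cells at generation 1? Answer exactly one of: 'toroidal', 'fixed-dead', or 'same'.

Under TOROIDAL boundary, generation 1:
..*...
.**...
*.....
*.*...
..*...
Population = 7

Under FIXED-DEAD boundary, generation 1:
...*.*
***...
*....*
*.*..*
..*.*.
Population = 12

Comparison: toroidal=7, fixed-dead=12 -> fixed-dead

Answer: fixed-dead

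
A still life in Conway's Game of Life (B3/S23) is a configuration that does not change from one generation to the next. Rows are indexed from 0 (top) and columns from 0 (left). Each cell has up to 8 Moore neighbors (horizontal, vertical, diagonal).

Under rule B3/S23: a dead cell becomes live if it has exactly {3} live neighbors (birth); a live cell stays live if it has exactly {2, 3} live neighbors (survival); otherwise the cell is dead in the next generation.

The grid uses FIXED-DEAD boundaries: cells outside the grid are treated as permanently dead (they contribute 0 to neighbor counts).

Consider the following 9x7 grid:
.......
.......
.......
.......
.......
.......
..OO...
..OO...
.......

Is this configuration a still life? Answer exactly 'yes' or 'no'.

Compute generation 1 and compare to generation 0 (given above):
Generation 1:
.......
.......
.......
.......
.......
.......
..OO...
..OO...
.......
The grids are IDENTICAL -> still life.

Answer: yes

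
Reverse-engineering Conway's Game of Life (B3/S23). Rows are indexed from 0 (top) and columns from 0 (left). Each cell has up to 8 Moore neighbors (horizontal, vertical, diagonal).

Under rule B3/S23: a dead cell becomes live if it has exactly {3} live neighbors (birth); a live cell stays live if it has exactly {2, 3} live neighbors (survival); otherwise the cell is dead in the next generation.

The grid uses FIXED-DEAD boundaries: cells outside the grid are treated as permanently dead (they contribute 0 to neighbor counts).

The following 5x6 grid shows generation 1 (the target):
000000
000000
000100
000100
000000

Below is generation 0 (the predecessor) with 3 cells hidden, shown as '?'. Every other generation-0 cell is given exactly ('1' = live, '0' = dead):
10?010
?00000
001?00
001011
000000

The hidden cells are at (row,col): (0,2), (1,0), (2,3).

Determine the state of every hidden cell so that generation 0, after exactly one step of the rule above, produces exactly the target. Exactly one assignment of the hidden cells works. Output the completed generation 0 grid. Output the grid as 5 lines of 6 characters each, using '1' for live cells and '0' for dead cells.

Answer: 100010
000000
001000
001011
000000

Derivation:
Hidden generation-0 cells (in order): (0,2), (1,0), (2,3).
A hidden cell only influences target cells in its own 3x3 neighborhood. Try each of the 2^3 = 8 assignments, step the completed generation 0 forward once under B3/S23, and compare with the target:
  (0,2)=0 (1,0)=0 (2,3)=0 -> step reproduces the target at every cell -> ACCEPT
  (0,2)=0 (1,0)=0 (2,3)=1 -> step gives (1,3)='1' but target has '0' -> reject
  (0,2)=0 (1,0)=1 (2,3)=0 -> step gives (1,1)='1' but target has '0' -> reject
  (0,2)=0 (1,0)=1 (2,3)=1 -> step gives (1,1)='1' but target has '0' -> reject
  (0,2)=1 (1,0)=0 (2,3)=0 -> step gives (1,1)='1' but target has '0' -> reject
  (0,2)=1 (1,0)=0 (2,3)=1 -> step gives (1,1)='1' but target has '0' -> reject
  (0,2)=1 (1,0)=1 (2,3)=0 -> step gives (0,1)='1' but target has '0' -> reject
  (0,2)=1 (1,0)=1 (2,3)=1 -> step gives (0,1)='1' but target has '0' -> reject
Unique solution: (0,2)=dead, (1,0)=dead, (2,3)=dead.
Check: live-neighbor counts of every cell in the completed generation 0:
010101
121211
021322
021311
011222
Applying B3/S23 to generation 0 with these counts gives:
000000
000000
000100
000100
000000
which matches the target exactly.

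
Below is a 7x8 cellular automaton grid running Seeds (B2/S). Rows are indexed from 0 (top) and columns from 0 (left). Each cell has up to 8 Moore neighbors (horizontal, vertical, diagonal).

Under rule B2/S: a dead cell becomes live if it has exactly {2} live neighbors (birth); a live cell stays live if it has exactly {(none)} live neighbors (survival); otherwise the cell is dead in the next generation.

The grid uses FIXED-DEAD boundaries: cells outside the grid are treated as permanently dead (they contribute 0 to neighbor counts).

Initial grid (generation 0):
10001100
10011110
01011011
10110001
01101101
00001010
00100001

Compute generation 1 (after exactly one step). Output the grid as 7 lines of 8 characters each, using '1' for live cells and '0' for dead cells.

Simulating step by step:
Generation 0 (given above): 26 live cells
Generation 1: 5 live cells
(generation 1 grid is the final answer)

Answer: 01000000
00000000
00000000
00000000
10000000
00000000
00010110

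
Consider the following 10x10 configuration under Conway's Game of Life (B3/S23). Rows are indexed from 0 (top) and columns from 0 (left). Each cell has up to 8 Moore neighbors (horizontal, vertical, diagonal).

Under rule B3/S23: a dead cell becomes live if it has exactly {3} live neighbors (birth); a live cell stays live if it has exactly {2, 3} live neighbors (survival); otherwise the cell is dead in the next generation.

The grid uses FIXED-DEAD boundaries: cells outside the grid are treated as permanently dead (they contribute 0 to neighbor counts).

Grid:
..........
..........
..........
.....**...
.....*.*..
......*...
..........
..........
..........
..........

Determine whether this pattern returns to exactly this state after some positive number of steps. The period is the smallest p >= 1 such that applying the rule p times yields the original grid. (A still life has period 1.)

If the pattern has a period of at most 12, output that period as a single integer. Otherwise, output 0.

Simulating and comparing each generation to the original:
Gen 0 (original, given above): 5 live cells
Gen 1: 5 live cells, MATCHES original -> period = 1

Answer: 1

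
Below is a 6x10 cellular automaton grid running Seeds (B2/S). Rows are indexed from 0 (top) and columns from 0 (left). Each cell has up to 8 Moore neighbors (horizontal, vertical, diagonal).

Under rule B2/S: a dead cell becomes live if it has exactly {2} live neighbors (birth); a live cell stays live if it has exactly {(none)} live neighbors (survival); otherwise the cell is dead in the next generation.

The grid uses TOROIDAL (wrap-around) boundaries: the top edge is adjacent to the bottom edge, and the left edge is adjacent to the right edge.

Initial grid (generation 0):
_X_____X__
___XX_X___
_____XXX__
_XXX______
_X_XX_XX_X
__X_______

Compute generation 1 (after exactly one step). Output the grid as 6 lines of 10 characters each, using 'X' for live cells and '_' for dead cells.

Simulating step by step:
Generation 0 (given above): 18 live cells
Generation 1: 10 live cells
(generation 1 grid is the final answer)

Answer: ____XXX___
__X_____X_
_X________
__________
_____X__X_
____XX____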